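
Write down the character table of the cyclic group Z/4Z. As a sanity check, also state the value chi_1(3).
Character table of Z/4Z (irreps indexed chi_0,...,chi_3 with chi_k(m) = zeta_4^(k*m), zeta_4 = exp(2*pi*i/4)):
  irrep \ class  {0} (size 1)  {1} (size 1)  {2} (size 1)  {3} (size 1)
  chi_0          1             1             1             1           
  chi_1          1             I             -1            -I          
  chi_2          1             -1            1             -1          
  chi_3          1             -I            -1            I           

Spot check: chi_1(3) = zeta_4^(1*3) = zeta_4^3 = -I.

Derivation: Z/4Z is abelian, so all 4 irreducible complex representations are 1-dimensional. They are given by chi_k(m) = zeta_4^(k*m) for k = 0,...,3. Row orthogonality: sum_m chi_k(m) conj(chi_l(m)) = 4 * [k = l].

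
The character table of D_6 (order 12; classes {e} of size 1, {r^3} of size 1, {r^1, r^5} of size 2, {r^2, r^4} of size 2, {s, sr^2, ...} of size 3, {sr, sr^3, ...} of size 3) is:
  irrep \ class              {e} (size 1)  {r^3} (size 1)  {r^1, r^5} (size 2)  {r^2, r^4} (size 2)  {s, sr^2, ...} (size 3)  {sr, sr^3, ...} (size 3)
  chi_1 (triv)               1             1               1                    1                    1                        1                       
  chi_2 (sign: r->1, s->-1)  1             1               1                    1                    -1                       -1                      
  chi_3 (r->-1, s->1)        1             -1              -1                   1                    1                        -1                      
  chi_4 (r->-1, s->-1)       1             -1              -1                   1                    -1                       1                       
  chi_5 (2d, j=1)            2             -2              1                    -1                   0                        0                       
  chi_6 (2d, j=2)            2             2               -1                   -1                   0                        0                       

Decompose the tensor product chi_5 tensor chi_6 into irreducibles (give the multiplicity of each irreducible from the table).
chi_5 tensor chi_6 = chi_3 + chi_4 + chi_5 (all other irreducibles have multiplicity 0).

Working: The character of a tensor product is the pointwise product (chi_5 * chi_6)(C) = chi_5(C) * chi_6(C):
  {e}: (2)*(2), {r^3}: (-2)*(2), {r^1, r^5}: (1)*(-1), {r^2, r^4}: (-1)*(-1), {s, sr^2, ...}: (0)*(0), {sr, sr^3, ...}: (0)*(0)
so (chi_5 * chi_6) takes values
  {e} -> 4, {r^3} -> -4, {r^1, r^5} -> -1, {r^2, r^4} -> 1, {s, sr^2, ...} -> 0, {sr, sr^3, ...} -> 0.
Now take the inner product of this character with each irreducible chi from the table, <chi_5*chi_6, chi> = (1/12) sum_C |C| (chi_5*chi_6)(C) conj(chi(C)):
  <chi_5*chi_6, chi_1> = (1/12)[1*(4)*conj(1) + 1*(-4)*conj(1) + 2*(-1)*conj(1) + 2*(1)*conj(1) + 3*(0)*conj(1) + 3*(0)*conj(1)]
      = (1/12)[(4) + (-4) + (-2) + (2) + (0) + (0)] = 0/12 = 0
  <chi_5*chi_6, chi_2> = (1/12)[1*(4)*conj(1) + 1*(-4)*conj(1) + 2*(-1)*conj(1) + 2*(1)*conj(1) + 3*(0)*conj(-1) + 3*(0)*conj(-1)]
      = (1/12)[(4) + (-4) + (-2) + (2) + (0) + (0)] = 0/12 = 0
  <chi_5*chi_6, chi_3> = (1/12)[1*(4)*conj(1) + 1*(-4)*conj(-1) + 2*(-1)*conj(-1) + 2*(1)*conj(1) + 3*(0)*conj(1) + 3*(0)*conj(-1)]
      = (1/12)[(4) + (4) + (2) + (2) + (0) + (0)] = 12/12 = 1
  <chi_5*chi_6, chi_4> = (1/12)[1*(4)*conj(1) + 1*(-4)*conj(-1) + 2*(-1)*conj(-1) + 2*(1)*conj(1) + 3*(0)*conj(-1) + 3*(0)*conj(1)]
      = (1/12)[(4) + (4) + (2) + (2) + (0) + (0)] = 12/12 = 1
  <chi_5*chi_6, chi_5> = (1/12)[1*(4)*conj(2) + 1*(-4)*conj(-2) + 2*(-1)*conj(1) + 2*(1)*conj(-1) + 3*(0)*conj(0) + 3*(0)*conj(0)]
      = (1/12)[(8) + (8) + (-2) + (-2) + (0) + (0)] = 12/12 = 1
  <chi_5*chi_6, chi_6> = (1/12)[1*(4)*conj(2) + 1*(-4)*conj(2) + 2*(-1)*conj(-1) + 2*(1)*conj(-1) + 3*(0)*conj(0) + 3*(0)*conj(0)]
      = (1/12)[(8) + (-8) + (2) + (-2) + (0) + (0)] = 0/12 = 0
Hence the multiplicities are chi_3: 1, chi_4: 1, chi_5: 1. Dimension check: dim(chi_5)*dim(chi_6) = 2*2 = 4 and sum (mult * dim) = 1*1 + 1*1 + 1*2 = 4.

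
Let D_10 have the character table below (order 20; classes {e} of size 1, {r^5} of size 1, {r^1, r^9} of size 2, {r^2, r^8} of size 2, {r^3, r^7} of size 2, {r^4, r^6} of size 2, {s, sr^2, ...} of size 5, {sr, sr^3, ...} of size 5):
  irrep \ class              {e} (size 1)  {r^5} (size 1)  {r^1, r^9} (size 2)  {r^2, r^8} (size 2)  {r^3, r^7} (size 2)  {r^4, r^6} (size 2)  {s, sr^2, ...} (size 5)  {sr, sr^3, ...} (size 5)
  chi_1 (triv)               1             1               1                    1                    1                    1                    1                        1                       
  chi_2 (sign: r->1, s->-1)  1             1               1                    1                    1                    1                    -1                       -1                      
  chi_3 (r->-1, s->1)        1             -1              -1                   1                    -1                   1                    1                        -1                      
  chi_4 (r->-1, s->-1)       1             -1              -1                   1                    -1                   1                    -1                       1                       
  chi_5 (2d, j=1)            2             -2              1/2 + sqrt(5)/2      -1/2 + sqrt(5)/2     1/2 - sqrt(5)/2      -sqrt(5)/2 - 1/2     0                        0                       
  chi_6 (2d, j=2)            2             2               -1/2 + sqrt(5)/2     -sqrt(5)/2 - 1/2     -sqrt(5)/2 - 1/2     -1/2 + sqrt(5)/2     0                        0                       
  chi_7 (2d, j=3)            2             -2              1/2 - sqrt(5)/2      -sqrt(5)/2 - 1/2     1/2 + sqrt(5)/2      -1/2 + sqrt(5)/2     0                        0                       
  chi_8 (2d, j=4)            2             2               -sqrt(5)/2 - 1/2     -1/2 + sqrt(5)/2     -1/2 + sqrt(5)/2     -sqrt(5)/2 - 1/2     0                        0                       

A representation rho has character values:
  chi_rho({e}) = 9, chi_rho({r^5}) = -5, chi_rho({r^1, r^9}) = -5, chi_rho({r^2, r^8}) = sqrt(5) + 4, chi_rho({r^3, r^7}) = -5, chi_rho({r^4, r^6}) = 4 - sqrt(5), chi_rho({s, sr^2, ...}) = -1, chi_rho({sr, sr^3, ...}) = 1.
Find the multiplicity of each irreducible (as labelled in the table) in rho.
Multiplicities: chi_1: 0, chi_2: 0, chi_3: 2, chi_4: 3, chi_5: 1, chi_6: 0, chi_7: 0, chi_8: 1.

Working: Use <chi_rho, chi> = (1/|G|) sum_C |C| * chi_rho(C) * conj(chi(C)) with |G| = 20 for each irreducible chi in the table:
  <chi_rho, chi_1> = (1/20)[1*(9)*conj(1) + 1*(-5)*conj(1) + 2*(-5)*conj(1) + 2*(sqrt(5) + 4)*conj(1) + 2*(-5)*conj(1) + 2*(4 - sqrt(5))*conj(1) + 5*(-1)*conj(1) + 5*(1)*conj(1)]
      = (1/20)[(9) + (-5) + (-10) + (2*sqrt(5) + 8) + (-10) + (8 - 2*sqrt(5)) + (-5) + (5)] = 0/20 = 0
  <chi_rho, chi_2> = (1/20)[1*(9)*conj(1) + 1*(-5)*conj(1) + 2*(-5)*conj(1) + 2*(sqrt(5) + 4)*conj(1) + 2*(-5)*conj(1) + 2*(4 - sqrt(5))*conj(1) + 5*(-1)*conj(-1) + 5*(1)*conj(-1)]
      = (1/20)[(9) + (-5) + (-10) + (2*sqrt(5) + 8) + (-10) + (8 - 2*sqrt(5)) + (5) + (-5)] = 0/20 = 0
  <chi_rho, chi_3> = (1/20)[1*(9)*conj(1) + 1*(-5)*conj(-1) + 2*(-5)*conj(-1) + 2*(sqrt(5) + 4)*conj(1) + 2*(-5)*conj(-1) + 2*(4 - sqrt(5))*conj(1) + 5*(-1)*conj(1) + 5*(1)*conj(-1)]
      = (1/20)[(9) + (5) + (10) + (2*sqrt(5) + 8) + (10) + (8 - 2*sqrt(5)) + (-5) + (-5)] = 40/20 = 2
  <chi_rho, chi_4> = (1/20)[1*(9)*conj(1) + 1*(-5)*conj(-1) + 2*(-5)*conj(-1) + 2*(sqrt(5) + 4)*conj(1) + 2*(-5)*conj(-1) + 2*(4 - sqrt(5))*conj(1) + 5*(-1)*conj(-1) + 5*(1)*conj(1)]
      = (1/20)[(9) + (5) + (10) + (2*sqrt(5) + 8) + (10) + (8 - 2*sqrt(5)) + (5) + (5)] = 60/20 = 3
  <chi_rho, chi_5> = (1/20)[1*(9)*conj(2) + 1*(-5)*conj(-2) + 2*(-5)*conj(1/2 + sqrt(5)/2) + 2*(sqrt(5) + 4)*conj(-1/2 + sqrt(5)/2) + 2*(-5)*conj(1/2 - sqrt(5)/2) + 2*(4 - sqrt(5))*conj(-sqrt(5)/2 - 1/2) + 5*(-1)*conj(0) + 5*(1)*conj(0)]
      = (1/20)[(18) + (10) + (-5*sqrt(5) - 5) + (1 + 3*sqrt(5)) + (-5 + 5*sqrt(5)) + (1 - 3*sqrt(5)) + (0) + (0)] = 20/20 = 1
  <chi_rho, chi_6> = (1/20)[1*(9)*conj(2) + 1*(-5)*conj(2) + 2*(-5)*conj(-1/2 + sqrt(5)/2) + 2*(sqrt(5) + 4)*conj(-sqrt(5)/2 - 1/2) + 2*(-5)*conj(-sqrt(5)/2 - 1/2) + 2*(4 - sqrt(5))*conj(-1/2 + sqrt(5)/2) + 5*(-1)*conj(0) + 5*(1)*conj(0)]
      = (1/20)[(18) + (-10) + (5 - 5*sqrt(5)) + (-5*sqrt(5) - 9) + (5 + 5*sqrt(5)) + (-9 + 5*sqrt(5)) + (0) + (0)] = 0/20 = 0
  <chi_rho, chi_7> = (1/20)[1*(9)*conj(2) + 1*(-5)*conj(-2) + 2*(-5)*conj(1/2 - sqrt(5)/2) + 2*(sqrt(5) + 4)*conj(-sqrt(5)/2 - 1/2) + 2*(-5)*conj(1/2 + sqrt(5)/2) + 2*(4 - sqrt(5))*conj(-1/2 + sqrt(5)/2) + 5*(-1)*conj(0) + 5*(1)*conj(0)]
      = (1/20)[(18) + (10) + (-5 + 5*sqrt(5)) + (-5*sqrt(5) - 9) + (-5*sqrt(5) - 5) + (-9 + 5*sqrt(5)) + (0) + (0)] = 0/20 = 0
  <chi_rho, chi_8> = (1/20)[1*(9)*conj(2) + 1*(-5)*conj(2) + 2*(-5)*conj(-sqrt(5)/2 - 1/2) + 2*(sqrt(5) + 4)*conj(-1/2 + sqrt(5)/2) + 2*(-5)*conj(-1/2 + sqrt(5)/2) + 2*(4 - sqrt(5))*conj(-sqrt(5)/2 - 1/2) + 5*(-1)*conj(0) + 5*(1)*conj(0)]
      = (1/20)[(18) + (-10) + (5 + 5*sqrt(5)) + (1 + 3*sqrt(5)) + (5 - 5*sqrt(5)) + (1 - 3*sqrt(5)) + (0) + (0)] = 20/20 = 1
Dimension check: dim(rho) = sum (mult * dim) = 0*1 + 0*1 + 2*1 + 3*1 + 1*2 + 0*2 + 0*2 + 1*2 = 9 = chi_rho(e) = 9.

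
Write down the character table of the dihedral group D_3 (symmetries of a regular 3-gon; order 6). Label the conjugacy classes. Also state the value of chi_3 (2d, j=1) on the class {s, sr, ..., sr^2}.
Conjugacy classes: {e} of size 1, {r^1, r^2} of size 2, {s, sr, ..., sr^2} of size 3.
Character table:
  irrep \ class              {e} (size 1)  {r^1, r^2} (size 2)  {s, sr, ..., sr^2} (size 3)
  chi_1 (triv)               1             1                    1                          
  chi_2 (sign: r->1, s->-1)  1             1                    -1                         
  chi_3 (2d, j=1)            2             -1                   0                          

Spot check: chi_3 (2d, j=1) on {s, sr, ..., sr^2} = 0.

Solution. D_3 has order 2*3 = 6 with 3 conjugacy classes, hence 3 irreducibles. Sum of squared dims 1 + 1 + 4 = 6 = |G|. Linear characters come from the abelianisation; the 2-dimensional irreps have character r^k -> 2*cos(2*pi*j*k/3), reflections -> 0.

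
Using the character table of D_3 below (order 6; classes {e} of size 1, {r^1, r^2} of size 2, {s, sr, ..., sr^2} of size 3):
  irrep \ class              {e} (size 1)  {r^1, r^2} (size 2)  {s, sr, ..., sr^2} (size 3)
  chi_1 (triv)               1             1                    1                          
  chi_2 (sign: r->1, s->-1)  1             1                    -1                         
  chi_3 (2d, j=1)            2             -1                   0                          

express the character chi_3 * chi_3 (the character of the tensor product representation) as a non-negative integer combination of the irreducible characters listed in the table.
chi_3 tensor chi_3 = chi_1 + chi_2 + chi_3 (all other irreducibles have multiplicity 0).

Justification: The character of a tensor product is the pointwise product (chi_3 * chi_3)(C) = chi_3(C) * chi_3(C):
  {e}: (2)*(2), {r^1, r^2}: (-1)*(-1), {s, sr, ..., sr^2}: (0)*(0)
so (chi_3 * chi_3) takes values
  {e} -> 4, {r^1, r^2} -> 1, {s, sr, ..., sr^2} -> 0.
Now take the inner product of this character with each irreducible chi from the table, <chi_3*chi_3, chi> = (1/6) sum_C |C| (chi_3*chi_3)(C) conj(chi(C)):
  <chi_3*chi_3, chi_1> = (1/6)[1*(4)*conj(1) + 2*(1)*conj(1) + 3*(0)*conj(1)]
      = (1/6)[(4) + (2) + (0)] = 6/6 = 1
  <chi_3*chi_3, chi_2> = (1/6)[1*(4)*conj(1) + 2*(1)*conj(1) + 3*(0)*conj(-1)]
      = (1/6)[(4) + (2) + (0)] = 6/6 = 1
  <chi_3*chi_3, chi_3> = (1/6)[1*(4)*conj(2) + 2*(1)*conj(-1) + 3*(0)*conj(0)]
      = (1/6)[(8) + (-2) + (0)] = 6/6 = 1
Hence the multiplicities are chi_1: 1, chi_2: 1, chi_3: 1. Dimension check: dim(chi_3)*dim(chi_3) = 2*2 = 4 and sum (mult * dim) = 1*1 + 1*1 + 1*2 = 4.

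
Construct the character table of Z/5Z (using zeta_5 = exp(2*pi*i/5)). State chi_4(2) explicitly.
Character table of Z/5Z (irreps indexed chi_0,...,chi_4 with chi_k(m) = zeta_5^(k*m), zeta_5 = exp(2*pi*i/5)):
  irrep \ class  {0} (size 1)  {1} (size 1)    {2} (size 1)    {3} (size 1)    {4} (size 1)  
  chi_0          1             1               1               1               1             
  chi_1          1             exp(2*I*pi/5)   exp(4*I*pi/5)   exp(-4*I*pi/5)  exp(-2*I*pi/5)
  chi_2          1             exp(4*I*pi/5)   exp(-2*I*pi/5)  exp(2*I*pi/5)   exp(-4*I*pi/5)
  chi_3          1             exp(-4*I*pi/5)  exp(2*I*pi/5)   exp(-2*I*pi/5)  exp(4*I*pi/5) 
  chi_4          1             exp(-2*I*pi/5)  exp(-4*I*pi/5)  exp(4*I*pi/5)   exp(2*I*pi/5) 

Spot check: chi_4(2) = zeta_5^(4*2) = zeta_5^8 = exp(-4*I*pi/5).

Proof sketch: Z/5Z is abelian, so all 5 irreducible complex representations are 1-dimensional. They are given by chi_k(m) = zeta_5^(k*m) for k = 0,...,4. Row orthogonality: sum_m chi_k(m) conj(chi_l(m)) = 5 * [k = l].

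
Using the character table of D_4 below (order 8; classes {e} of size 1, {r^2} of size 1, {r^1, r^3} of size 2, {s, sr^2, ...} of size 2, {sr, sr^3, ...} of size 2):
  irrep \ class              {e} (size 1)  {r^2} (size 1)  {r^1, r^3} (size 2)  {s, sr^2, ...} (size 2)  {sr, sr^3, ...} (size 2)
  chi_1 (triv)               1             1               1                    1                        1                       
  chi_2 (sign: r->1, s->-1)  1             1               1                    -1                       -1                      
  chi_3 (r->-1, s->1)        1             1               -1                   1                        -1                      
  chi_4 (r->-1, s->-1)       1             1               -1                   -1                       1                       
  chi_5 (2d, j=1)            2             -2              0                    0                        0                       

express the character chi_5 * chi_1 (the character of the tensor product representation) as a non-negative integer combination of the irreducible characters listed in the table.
chi_5 tensor chi_1 = chi_5 (all other irreducibles have multiplicity 0).

Explanation: The character of a tensor product is the pointwise product (chi_5 * chi_1)(C) = chi_5(C) * chi_1(C):
  {e}: (2)*(1), {r^2}: (-2)*(1), {r^1, r^3}: (0)*(1), {s, sr^2, ...}: (0)*(1), {sr, sr^3, ...}: (0)*(1)
so (chi_5 * chi_1) takes values
  {e} -> 2, {r^2} -> -2, {r^1, r^3} -> 0, {s, sr^2, ...} -> 0, {sr, sr^3, ...} -> 0.
Now take the inner product of this character with each irreducible chi from the table, <chi_5*chi_1, chi> = (1/8) sum_C |C| (chi_5*chi_1)(C) conj(chi(C)):
  <chi_5*chi_1, chi_1> = (1/8)[1*(2)*conj(1) + 1*(-2)*conj(1) + 2*(0)*conj(1) + 2*(0)*conj(1) + 2*(0)*conj(1)]
      = (1/8)[(2) + (-2) + (0) + (0) + (0)] = 0/8 = 0
  <chi_5*chi_1, chi_2> = (1/8)[1*(2)*conj(1) + 1*(-2)*conj(1) + 2*(0)*conj(1) + 2*(0)*conj(-1) + 2*(0)*conj(-1)]
      = (1/8)[(2) + (-2) + (0) + (0) + (0)] = 0/8 = 0
  <chi_5*chi_1, chi_3> = (1/8)[1*(2)*conj(1) + 1*(-2)*conj(1) + 2*(0)*conj(-1) + 2*(0)*conj(1) + 2*(0)*conj(-1)]
      = (1/8)[(2) + (-2) + (0) + (0) + (0)] = 0/8 = 0
  <chi_5*chi_1, chi_4> = (1/8)[1*(2)*conj(1) + 1*(-2)*conj(1) + 2*(0)*conj(-1) + 2*(0)*conj(-1) + 2*(0)*conj(1)]
      = (1/8)[(2) + (-2) + (0) + (0) + (0)] = 0/8 = 0
  <chi_5*chi_1, chi_5> = (1/8)[1*(2)*conj(2) + 1*(-2)*conj(-2) + 2*(0)*conj(0) + 2*(0)*conj(0) + 2*(0)*conj(0)]
      = (1/8)[(4) + (4) + (0) + (0) + (0)] = 8/8 = 1
Hence the multiplicities are chi_5: 1. Dimension check: dim(chi_5)*dim(chi_1) = 2*1 = 2 and sum (mult * dim) = 1*2 = 2.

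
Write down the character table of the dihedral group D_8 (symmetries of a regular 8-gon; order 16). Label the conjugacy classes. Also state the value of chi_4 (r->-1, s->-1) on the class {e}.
Conjugacy classes: {e} of size 1, {r^4} of size 1, {r^1, r^7} of size 2, {r^2, r^6} of size 2, {r^3, r^5} of size 2, {s, sr^2, ...} of size 4, {sr, sr^3, ...} of size 4.
Character table:
  irrep \ class              {e} (size 1)  {r^4} (size 1)  {r^1, r^7} (size 2)  {r^2, r^6} (size 2)  {r^3, r^5} (size 2)  {s, sr^2, ...} (size 4)  {sr, sr^3, ...} (size 4)
  chi_1 (triv)               1             1               1                    1                    1                    1                        1                       
  chi_2 (sign: r->1, s->-1)  1             1               1                    1                    1                    -1                       -1                      
  chi_3 (r->-1, s->1)        1             1               -1                   1                    -1                   1                        -1                      
  chi_4 (r->-1, s->-1)       1             1               -1                   1                    -1                   -1                       1                       
  chi_5 (2d, j=1)            2             -2              sqrt(2)              0                    -sqrt(2)             0                        0                       
  chi_6 (2d, j=2)            2             2               0                    -2                   0                    0                        0                       
  chi_7 (2d, j=3)            2             -2              -sqrt(2)             0                    sqrt(2)              0                        0                       

Spot check: chi_4 (r->-1, s->-1) on {e} = 1.

Why: D_8 has order 2*8 = 16 with 7 conjugacy classes, hence 7 irreducibles. Sum of squared dims 1 + 1 + 1 + 1 + 4 + 4 + 4 = 16 = |G|. Linear characters come from the abelianisation; the 2-dimensional irreps have character r^k -> 2*cos(2*pi*j*k/8), reflections -> 0.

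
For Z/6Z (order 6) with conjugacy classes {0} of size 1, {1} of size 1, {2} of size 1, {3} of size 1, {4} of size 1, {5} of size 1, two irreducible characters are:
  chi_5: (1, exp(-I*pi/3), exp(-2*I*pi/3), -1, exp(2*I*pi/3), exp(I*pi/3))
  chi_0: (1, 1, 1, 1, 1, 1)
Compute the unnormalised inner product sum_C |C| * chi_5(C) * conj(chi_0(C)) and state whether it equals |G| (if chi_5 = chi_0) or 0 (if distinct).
Sum = 0; so <chi_5, chi_0> = 0 (distinct irreducibles are orthogonal).

Details: Compute term by term over conjugacy classes (|C| * chi_5(C) * conj(chi_0(C))):
  1*(1)*conj(1) + 1*(exp(-I*pi/3))*conj(1) + 1*(exp(-2*I*pi/3))*conj(1) + 1*(-1)*conj(1) + 1*(exp(2*I*pi/3))*conj(1) + 1*(exp(I*pi/3))*conj(1)
  = (1) + (exp(-I*pi/3)) + (exp(-2*I*pi/3)) + (-1) + (exp(2*I*pi/3)) + (exp(I*pi/3))
  = 0.
(Exp terms are combined using exp(i*s)*conj(exp(i*t)) = exp(i*(s-t)), and sums of them are collapsed using the identity that for every m > 1 the m distinct m-th roots of unity sum to 0, e.g. 1 + exp(2*I*pi/3) + exp(-2*I*pi/3) = 0.)
Dividing by |G| = 6 gives 0/6 = 0, matching the row-orthogonality relation <chi_5, chi_0> = [chi_5 = chi_0].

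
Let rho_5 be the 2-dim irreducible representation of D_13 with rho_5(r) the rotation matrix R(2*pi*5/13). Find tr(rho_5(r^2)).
chi_{rho_5}(r^2) = 2*cos(2*pi*5*2/13) = 2*cos(6*pi/13)

Derivation: rho_5(r^2) is rotation by angle 2*pi*5*2/13, whose trace is 2*cos(2*pi*5*2/13) = 2*cos(6*pi/13).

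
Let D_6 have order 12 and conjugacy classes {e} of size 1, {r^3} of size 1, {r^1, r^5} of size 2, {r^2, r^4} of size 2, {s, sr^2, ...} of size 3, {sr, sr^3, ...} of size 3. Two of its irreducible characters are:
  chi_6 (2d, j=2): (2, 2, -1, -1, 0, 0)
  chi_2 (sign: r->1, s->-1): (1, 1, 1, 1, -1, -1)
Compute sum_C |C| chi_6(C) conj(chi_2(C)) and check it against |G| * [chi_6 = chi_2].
Sum = 0; so <chi_6, chi_2> = 0 (distinct irreducibles are orthogonal).

Argument: Compute term by term over conjugacy classes (|C| * chi_6(C) * conj(chi_2(C))):
  1*(2)*conj(1) + 1*(2)*conj(1) + 2*(-1)*conj(1) + 2*(-1)*conj(1) + 3*(0)*conj(-1) + 3*(0)*conj(-1)
  = (2) + (2) + (-2) + (-2) + (0) + (0)
  = 0.
Dividing by |G| = 12 gives 0/12 = 0, matching the row-orthogonality relation <chi_6, chi_2> = [chi_6 = chi_2].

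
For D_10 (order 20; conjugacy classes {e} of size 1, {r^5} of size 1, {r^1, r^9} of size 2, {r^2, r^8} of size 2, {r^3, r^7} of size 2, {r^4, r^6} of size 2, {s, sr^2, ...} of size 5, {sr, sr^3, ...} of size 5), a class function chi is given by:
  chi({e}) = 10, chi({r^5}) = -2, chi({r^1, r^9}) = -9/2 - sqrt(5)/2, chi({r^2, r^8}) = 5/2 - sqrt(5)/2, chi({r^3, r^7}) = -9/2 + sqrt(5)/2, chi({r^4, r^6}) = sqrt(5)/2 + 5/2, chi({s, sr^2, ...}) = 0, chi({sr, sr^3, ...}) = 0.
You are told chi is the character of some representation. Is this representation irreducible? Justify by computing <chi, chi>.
Not irreducible (reducible): <chi, chi> = 11 > 1.

<chi, chi> = (1/|G|) sum_C |C| * |chi(C)|^2 = (1/20)[1*|10|^2 + 1*|-2|^2 + 2*|-9/2 - sqrt(5)/2|^2 + 2*|5/2 - sqrt(5)/2|^2 + 2*|-9/2 + sqrt(5)/2|^2 + 2*|sqrt(5)/2 + 5/2|^2 + 5*|0|^2 + 5*|0|^2]
  = (1/20)[(100) + (4) + (9*sqrt(5) + 43) + (15 - 5*sqrt(5)) + (43 - 9*sqrt(5)) + (5*sqrt(5) + 15) + (0) + (0)] = 220/20 = 11.
A character is irreducible iff <chi, chi> = 1, so this representation is reducible.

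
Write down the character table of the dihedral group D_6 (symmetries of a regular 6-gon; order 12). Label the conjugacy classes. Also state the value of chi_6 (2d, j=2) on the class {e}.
Conjugacy classes: {e} of size 1, {r^3} of size 1, {r^1, r^5} of size 2, {r^2, r^4} of size 2, {s, sr^2, ...} of size 3, {sr, sr^3, ...} of size 3.
Character table:
  irrep \ class              {e} (size 1)  {r^3} (size 1)  {r^1, r^5} (size 2)  {r^2, r^4} (size 2)  {s, sr^2, ...} (size 3)  {sr, sr^3, ...} (size 3)
  chi_1 (triv)               1             1               1                    1                    1                        1                       
  chi_2 (sign: r->1, s->-1)  1             1               1                    1                    -1                       -1                      
  chi_3 (r->-1, s->1)        1             -1              -1                   1                    1                        -1                      
  chi_4 (r->-1, s->-1)       1             -1              -1                   1                    -1                       1                       
  chi_5 (2d, j=1)            2             -2              1                    -1                   0                        0                       
  chi_6 (2d, j=2)            2             2               -1                   -1                   0                        0                       

Spot check: chi_6 (2d, j=2) on {e} = 2.

Why: D_6 has order 2*6 = 12 with 6 conjugacy classes, hence 6 irreducibles. Sum of squared dims 1 + 1 + 1 + 1 + 4 + 4 = 12 = |G|. Linear characters come from the abelianisation; the 2-dimensional irreps have character r^k -> 2*cos(2*pi*j*k/6), reflections -> 0.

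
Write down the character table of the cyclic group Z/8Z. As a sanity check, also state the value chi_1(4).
Character table of Z/8Z (irreps indexed chi_0,...,chi_7 with chi_k(m) = zeta_8^(k*m), zeta_8 = exp(2*pi*i/8)):
  irrep \ class  {0} (size 1)  {1} (size 1)    {2} (size 1)  {3} (size 1)    {4} (size 1)  {5} (size 1)    {6} (size 1)  {7} (size 1)  
  chi_0          1             1               1             1               1             1               1             1             
  chi_1          1             exp(I*pi/4)     I             exp(3*I*pi/4)   -1            exp(-3*I*pi/4)  -I            exp(-I*pi/4)  
  chi_2          1             I               -1            -I              1             I               -1            -I            
  chi_3          1             exp(3*I*pi/4)   -I            exp(I*pi/4)     -1            exp(-I*pi/4)    I             exp(-3*I*pi/4)
  chi_4          1             -1              1             -1              1             -1              1             -1            
  chi_5          1             exp(-3*I*pi/4)  I             exp(-I*pi/4)    -1            exp(I*pi/4)     -I            exp(3*I*pi/4) 
  chi_6          1             -I              -1            I               1             -I              -1            I             
  chi_7          1             exp(-I*pi/4)    -I            exp(-3*I*pi/4)  -1            exp(3*I*pi/4)   I             exp(I*pi/4)   

Spot check: chi_1(4) = zeta_8^(1*4) = zeta_8^4 = -1.

Z/8Z is abelian, so all 8 irreducible complex representations are 1-dimensional. They are given by chi_k(m) = zeta_8^(k*m) for k = 0,...,7. Row orthogonality: sum_m chi_k(m) conj(chi_l(m)) = 8 * [k = l].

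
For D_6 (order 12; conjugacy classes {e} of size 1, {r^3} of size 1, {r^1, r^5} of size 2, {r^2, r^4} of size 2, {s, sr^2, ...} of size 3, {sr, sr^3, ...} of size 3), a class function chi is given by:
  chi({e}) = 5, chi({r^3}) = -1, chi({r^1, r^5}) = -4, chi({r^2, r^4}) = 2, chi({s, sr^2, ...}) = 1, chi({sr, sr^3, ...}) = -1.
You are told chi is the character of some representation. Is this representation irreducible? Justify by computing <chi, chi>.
Not irreducible (reducible): <chi, chi> = 6 > 1.

Details: <chi, chi> = (1/|G|) sum_C |C| * |chi(C)|^2 = (1/12)[1*|5|^2 + 1*|-1|^2 + 2*|-4|^2 + 2*|2|^2 + 3*|1|^2 + 3*|-1|^2]
  = (1/12)[(25) + (1) + (32) + (8) + (3) + (3)] = 72/12 = 6.
A character is irreducible iff <chi, chi> = 1, so this representation is reducible.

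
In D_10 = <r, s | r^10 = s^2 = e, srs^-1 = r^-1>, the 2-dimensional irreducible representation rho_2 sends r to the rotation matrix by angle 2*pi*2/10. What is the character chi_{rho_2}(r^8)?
chi_{rho_2}(r^8) = 2*cos(2*pi*2*8/10) = -sqrt(5)/2 - 1/2

Explanation: rho_2(r^8) is rotation by angle 2*pi*2*8/10, whose trace is 2*cos(2*pi*2*8/10) = -sqrt(5)/2 - 1/2.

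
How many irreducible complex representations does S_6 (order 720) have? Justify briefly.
11

Justification: The number of irreducible complex representations of a finite group equals its number of conjugacy classes. Conjugacy classes in S_6 correspond to cycle types, i.e. partitions of 6; there are p(6) = 11 of them, so S_6 (order 720) has exactly 11 irreducible complex representations.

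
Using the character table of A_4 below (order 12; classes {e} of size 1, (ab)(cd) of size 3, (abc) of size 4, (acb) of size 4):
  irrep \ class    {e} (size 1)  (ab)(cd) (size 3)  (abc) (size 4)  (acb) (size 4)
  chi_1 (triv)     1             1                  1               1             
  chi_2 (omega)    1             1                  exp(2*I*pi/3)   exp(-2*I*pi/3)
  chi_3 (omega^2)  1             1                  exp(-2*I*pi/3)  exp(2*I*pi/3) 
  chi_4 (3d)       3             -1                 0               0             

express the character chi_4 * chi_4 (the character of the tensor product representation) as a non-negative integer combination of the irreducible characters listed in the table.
chi_4 tensor chi_4 = chi_1 + chi_2 + chi_3 + 2*chi_4 (all other irreducibles have multiplicity 0).

Explanation: The character of a tensor product is the pointwise product (chi_4 * chi_4)(C) = chi_4(C) * chi_4(C):
  {e}: (3)*(3), (ab)(cd): (-1)*(-1), (abc): (0)*(0), (acb): (0)*(0)
so (chi_4 * chi_4) takes values
  {e} -> 9, (ab)(cd) -> 1, (abc) -> 0, (acb) -> 0.
Now take the inner product of this character with each irreducible chi from the table, <chi_4*chi_4, chi> = (1/12) sum_C |C| (chi_4*chi_4)(C) conj(chi(C)):
  <chi_4*chi_4, chi_1> = (1/12)[1*(9)*conj(1) + 3*(1)*conj(1) + 4*(0)*conj(1) + 4*(0)*conj(1)]
      = (1/12)[(9) + (3) + (0) + (0)] = 12/12 = 1
  <chi_4*chi_4, chi_2> = (1/12)[1*(9)*conj(1) + 3*(1)*conj(1) + 4*(0)*conj(exp(2*I*pi/3)) + 4*(0)*conj(exp(-2*I*pi/3))]
      = (1/12)[(9) + (3) + (0) + (0)] = 12/12 = 1
  <chi_4*chi_4, chi_3> = (1/12)[1*(9)*conj(1) + 3*(1)*conj(1) + 4*(0)*conj(exp(-2*I*pi/3)) + 4*(0)*conj(exp(2*I*pi/3))]
      = (1/12)[(9) + (3) + (0) + (0)] = 12/12 = 1
  <chi_4*chi_4, chi_4> = (1/12)[1*(9)*conj(3) + 3*(1)*conj(-1) + 4*(0)*conj(0) + 4*(0)*conj(0)]
      = (1/12)[(27) + (-3) + (0) + (0)] = 24/12 = 2
(Exp terms are combined using exp(i*s)*conj(exp(i*t)) = exp(i*(s-t)), and sums of them are collapsed using the identity that for every m > 1 the m distinct m-th roots of unity sum to 0, e.g. 1 + exp(2*I*pi/3) + exp(-2*I*pi/3) = 0.)
Hence the multiplicities are chi_1: 1, chi_2: 1, chi_3: 1, chi_4: 2. Dimension check: dim(chi_4)*dim(chi_4) = 3*3 = 9 and sum (mult * dim) = 1*1 + 1*1 + 1*1 + 2*3 = 9.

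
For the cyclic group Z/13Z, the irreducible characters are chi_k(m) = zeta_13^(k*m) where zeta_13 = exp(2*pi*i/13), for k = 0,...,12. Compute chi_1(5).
chi_1(5) = zeta_13^5 = exp(10*I*pi/13)

Justification: chi_1(5) = zeta_13^(1*5) = zeta_13^5. Since zeta_13^13 = 1, this equals zeta_13^5 = exp(2*pi*i*5/13) = exp(10*I*pi/13).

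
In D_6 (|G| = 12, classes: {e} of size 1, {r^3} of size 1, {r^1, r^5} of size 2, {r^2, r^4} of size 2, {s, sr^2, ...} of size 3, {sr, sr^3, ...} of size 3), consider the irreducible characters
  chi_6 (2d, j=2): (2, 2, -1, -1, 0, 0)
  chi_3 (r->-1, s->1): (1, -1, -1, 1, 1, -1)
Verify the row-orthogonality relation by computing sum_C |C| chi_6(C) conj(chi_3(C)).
Sum = 0; so <chi_6, chi_3> = 0 (distinct irreducibles are orthogonal).

Details: Compute term by term over conjugacy classes (|C| * chi_6(C) * conj(chi_3(C))):
  1*(2)*conj(1) + 1*(2)*conj(-1) + 2*(-1)*conj(-1) + 2*(-1)*conj(1) + 3*(0)*conj(1) + 3*(0)*conj(-1)
  = (2) + (-2) + (2) + (-2) + (0) + (0)
  = 0.
Dividing by |G| = 12 gives 0/12 = 0, matching the row-orthogonality relation <chi_6, chi_3> = [chi_6 = chi_3].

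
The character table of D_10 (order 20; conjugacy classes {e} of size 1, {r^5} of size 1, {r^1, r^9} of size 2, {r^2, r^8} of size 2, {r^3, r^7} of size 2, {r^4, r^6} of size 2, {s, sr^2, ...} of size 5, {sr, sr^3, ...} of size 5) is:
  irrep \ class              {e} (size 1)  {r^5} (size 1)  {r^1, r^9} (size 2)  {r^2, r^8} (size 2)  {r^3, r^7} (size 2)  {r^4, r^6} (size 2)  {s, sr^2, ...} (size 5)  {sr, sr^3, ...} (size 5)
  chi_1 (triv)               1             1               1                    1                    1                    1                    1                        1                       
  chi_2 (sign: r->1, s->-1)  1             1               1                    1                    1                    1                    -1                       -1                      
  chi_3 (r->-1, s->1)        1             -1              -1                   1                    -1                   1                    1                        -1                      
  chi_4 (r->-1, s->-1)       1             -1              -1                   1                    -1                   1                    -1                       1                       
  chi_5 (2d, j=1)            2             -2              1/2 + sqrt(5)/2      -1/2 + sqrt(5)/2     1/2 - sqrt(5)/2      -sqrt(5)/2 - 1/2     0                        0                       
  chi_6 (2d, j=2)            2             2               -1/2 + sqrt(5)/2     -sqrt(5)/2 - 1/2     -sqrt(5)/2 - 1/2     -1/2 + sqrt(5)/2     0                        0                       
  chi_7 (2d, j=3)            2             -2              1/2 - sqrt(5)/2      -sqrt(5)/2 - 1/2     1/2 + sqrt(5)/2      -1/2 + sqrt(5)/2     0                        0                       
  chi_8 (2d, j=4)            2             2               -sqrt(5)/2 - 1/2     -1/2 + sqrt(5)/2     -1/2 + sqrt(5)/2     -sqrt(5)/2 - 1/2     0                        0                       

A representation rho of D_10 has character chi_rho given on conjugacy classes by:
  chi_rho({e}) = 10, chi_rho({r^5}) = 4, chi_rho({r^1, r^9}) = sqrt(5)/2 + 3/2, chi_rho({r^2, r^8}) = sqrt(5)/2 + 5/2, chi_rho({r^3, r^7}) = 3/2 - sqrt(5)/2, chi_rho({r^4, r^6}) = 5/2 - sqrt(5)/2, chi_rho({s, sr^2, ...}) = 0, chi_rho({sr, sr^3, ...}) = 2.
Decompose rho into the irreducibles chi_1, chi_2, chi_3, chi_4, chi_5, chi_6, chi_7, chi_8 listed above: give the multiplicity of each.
Multiplicities: chi_1: 2, chi_2: 1, chi_3: 0, chi_4: 1, chi_5: 1, chi_6: 1, chi_7: 0, chi_8: 1.

Details: Use <chi_rho, chi> = (1/|G|) sum_C |C| * chi_rho(C) * conj(chi(C)) with |G| = 20 for each irreducible chi in the table:
  <chi_rho, chi_1> = (1/20)[1*(10)*conj(1) + 1*(4)*conj(1) + 2*(sqrt(5)/2 + 3/2)*conj(1) + 2*(sqrt(5)/2 + 5/2)*conj(1) + 2*(3/2 - sqrt(5)/2)*conj(1) + 2*(5/2 - sqrt(5)/2)*conj(1) + 5*(0)*conj(1) + 5*(2)*conj(1)]
      = (1/20)[(10) + (4) + (sqrt(5) + 3) + (sqrt(5) + 5) + (3 - sqrt(5)) + (5 - sqrt(5)) + (0) + (10)] = 40/20 = 2
  <chi_rho, chi_2> = (1/20)[1*(10)*conj(1) + 1*(4)*conj(1) + 2*(sqrt(5)/2 + 3/2)*conj(1) + 2*(sqrt(5)/2 + 5/2)*conj(1) + 2*(3/2 - sqrt(5)/2)*conj(1) + 2*(5/2 - sqrt(5)/2)*conj(1) + 5*(0)*conj(-1) + 5*(2)*conj(-1)]
      = (1/20)[(10) + (4) + (sqrt(5) + 3) + (sqrt(5) + 5) + (3 - sqrt(5)) + (5 - sqrt(5)) + (0) + (-10)] = 20/20 = 1
  <chi_rho, chi_3> = (1/20)[1*(10)*conj(1) + 1*(4)*conj(-1) + 2*(sqrt(5)/2 + 3/2)*conj(-1) + 2*(sqrt(5)/2 + 5/2)*conj(1) + 2*(3/2 - sqrt(5)/2)*conj(-1) + 2*(5/2 - sqrt(5)/2)*conj(1) + 5*(0)*conj(1) + 5*(2)*conj(-1)]
      = (1/20)[(10) + (-4) + (-3 - sqrt(5)) + (sqrt(5) + 5) + (-3 + sqrt(5)) + (5 - sqrt(5)) + (0) + (-10)] = 0/20 = 0
  <chi_rho, chi_4> = (1/20)[1*(10)*conj(1) + 1*(4)*conj(-1) + 2*(sqrt(5)/2 + 3/2)*conj(-1) + 2*(sqrt(5)/2 + 5/2)*conj(1) + 2*(3/2 - sqrt(5)/2)*conj(-1) + 2*(5/2 - sqrt(5)/2)*conj(1) + 5*(0)*conj(-1) + 5*(2)*conj(1)]
      = (1/20)[(10) + (-4) + (-3 - sqrt(5)) + (sqrt(5) + 5) + (-3 + sqrt(5)) + (5 - sqrt(5)) + (0) + (10)] = 20/20 = 1
  <chi_rho, chi_5> = (1/20)[1*(10)*conj(2) + 1*(4)*conj(-2) + 2*(sqrt(5)/2 + 3/2)*conj(1/2 + sqrt(5)/2) + 2*(sqrt(5)/2 + 5/2)*conj(-1/2 + sqrt(5)/2) + 2*(3/2 - sqrt(5)/2)*conj(1/2 - sqrt(5)/2) + 2*(5/2 - sqrt(5)/2)*conj(-sqrt(5)/2 - 1/2) + 5*(0)*conj(0) + 5*(2)*conj(0)]
      = (1/20)[(20) + (-8) + (4 + 2*sqrt(5)) + (2*sqrt(5)) + (4 - 2*sqrt(5)) + (-2*sqrt(5)) + (0) + (0)] = 20/20 = 1
  <chi_rho, chi_6> = (1/20)[1*(10)*conj(2) + 1*(4)*conj(2) + 2*(sqrt(5)/2 + 3/2)*conj(-1/2 + sqrt(5)/2) + 2*(sqrt(5)/2 + 5/2)*conj(-sqrt(5)/2 - 1/2) + 2*(3/2 - sqrt(5)/2)*conj(-sqrt(5)/2 - 1/2) + 2*(5/2 - sqrt(5)/2)*conj(-1/2 + sqrt(5)/2) + 5*(0)*conj(0) + 5*(2)*conj(0)]
      = (1/20)[(20) + (8) + (1 + sqrt(5)) + (-3*sqrt(5) - 5) + (1 - sqrt(5)) + (-5 + 3*sqrt(5)) + (0) + (0)] = 20/20 = 1
  <chi_rho, chi_7> = (1/20)[1*(10)*conj(2) + 1*(4)*conj(-2) + 2*(sqrt(5)/2 + 3/2)*conj(1/2 - sqrt(5)/2) + 2*(sqrt(5)/2 + 5/2)*conj(-sqrt(5)/2 - 1/2) + 2*(3/2 - sqrt(5)/2)*conj(1/2 + sqrt(5)/2) + 2*(5/2 - sqrt(5)/2)*conj(-1/2 + sqrt(5)/2) + 5*(0)*conj(0) + 5*(2)*conj(0)]
      = (1/20)[(20) + (-8) + (-sqrt(5) - 1) + (-3*sqrt(5) - 5) + (-1 + sqrt(5)) + (-5 + 3*sqrt(5)) + (0) + (0)] = 0/20 = 0
  <chi_rho, chi_8> = (1/20)[1*(10)*conj(2) + 1*(4)*conj(2) + 2*(sqrt(5)/2 + 3/2)*conj(-sqrt(5)/2 - 1/2) + 2*(sqrt(5)/2 + 5/2)*conj(-1/2 + sqrt(5)/2) + 2*(3/2 - sqrt(5)/2)*conj(-1/2 + sqrt(5)/2) + 2*(5/2 - sqrt(5)/2)*conj(-sqrt(5)/2 - 1/2) + 5*(0)*conj(0) + 5*(2)*conj(0)]
      = (1/20)[(20) + (8) + (-2*sqrt(5) - 4) + (2*sqrt(5)) + (-4 + 2*sqrt(5)) + (-2*sqrt(5)) + (0) + (0)] = 20/20 = 1
Dimension check: dim(rho) = sum (mult * dim) = 2*1 + 1*1 + 0*1 + 1*1 + 1*2 + 1*2 + 0*2 + 1*2 = 10 = chi_rho(e) = 10.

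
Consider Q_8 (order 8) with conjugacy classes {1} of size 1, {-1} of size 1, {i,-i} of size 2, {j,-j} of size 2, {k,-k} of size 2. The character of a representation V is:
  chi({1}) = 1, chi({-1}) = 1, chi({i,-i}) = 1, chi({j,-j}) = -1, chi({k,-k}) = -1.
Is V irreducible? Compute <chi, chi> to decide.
Irreducible: <chi, chi> = 1.

Solution. <chi, chi> = (1/|G|) sum_C |C| * |chi(C)|^2 = (1/8)[1*|1|^2 + 1*|1|^2 + 2*|1|^2 + 2*|-1|^2 + 2*|-1|^2]
  = (1/8)[(1) + (1) + (2) + (2) + (2)] = 8/8 = 1.
A character is irreducible iff <chi, chi> = 1, so this representation is irreducible.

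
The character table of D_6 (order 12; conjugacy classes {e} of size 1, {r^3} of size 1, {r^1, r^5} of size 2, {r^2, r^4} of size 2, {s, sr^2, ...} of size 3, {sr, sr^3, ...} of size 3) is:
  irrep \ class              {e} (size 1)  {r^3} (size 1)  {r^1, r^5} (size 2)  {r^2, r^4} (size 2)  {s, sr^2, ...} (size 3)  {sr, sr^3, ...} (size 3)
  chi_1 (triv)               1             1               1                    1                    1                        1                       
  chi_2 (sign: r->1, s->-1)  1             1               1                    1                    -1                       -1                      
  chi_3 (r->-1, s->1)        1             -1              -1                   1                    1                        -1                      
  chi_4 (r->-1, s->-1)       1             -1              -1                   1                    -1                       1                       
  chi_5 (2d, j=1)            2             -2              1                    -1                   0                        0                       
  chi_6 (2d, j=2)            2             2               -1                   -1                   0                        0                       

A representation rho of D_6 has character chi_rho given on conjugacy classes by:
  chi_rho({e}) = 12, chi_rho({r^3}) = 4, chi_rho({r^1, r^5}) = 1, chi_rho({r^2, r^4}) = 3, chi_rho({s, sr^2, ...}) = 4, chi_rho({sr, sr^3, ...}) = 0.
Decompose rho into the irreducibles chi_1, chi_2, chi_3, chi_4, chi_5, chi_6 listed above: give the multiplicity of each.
Multiplicities: chi_1: 3, chi_2: 1, chi_3: 2, chi_4: 0, chi_5: 1, chi_6: 2.

Working: Use <chi_rho, chi> = (1/|G|) sum_C |C| * chi_rho(C) * conj(chi(C)) with |G| = 12 for each irreducible chi in the table:
  <chi_rho, chi_1> = (1/12)[1*(12)*conj(1) + 1*(4)*conj(1) + 2*(1)*conj(1) + 2*(3)*conj(1) + 3*(4)*conj(1) + 3*(0)*conj(1)]
      = (1/12)[(12) + (4) + (2) + (6) + (12) + (0)] = 36/12 = 3
  <chi_rho, chi_2> = (1/12)[1*(12)*conj(1) + 1*(4)*conj(1) + 2*(1)*conj(1) + 2*(3)*conj(1) + 3*(4)*conj(-1) + 3*(0)*conj(-1)]
      = (1/12)[(12) + (4) + (2) + (6) + (-12) + (0)] = 12/12 = 1
  <chi_rho, chi_3> = (1/12)[1*(12)*conj(1) + 1*(4)*conj(-1) + 2*(1)*conj(-1) + 2*(3)*conj(1) + 3*(4)*conj(1) + 3*(0)*conj(-1)]
      = (1/12)[(12) + (-4) + (-2) + (6) + (12) + (0)] = 24/12 = 2
  <chi_rho, chi_4> = (1/12)[1*(12)*conj(1) + 1*(4)*conj(-1) + 2*(1)*conj(-1) + 2*(3)*conj(1) + 3*(4)*conj(-1) + 3*(0)*conj(1)]
      = (1/12)[(12) + (-4) + (-2) + (6) + (-12) + (0)] = 0/12 = 0
  <chi_rho, chi_5> = (1/12)[1*(12)*conj(2) + 1*(4)*conj(-2) + 2*(1)*conj(1) + 2*(3)*conj(-1) + 3*(4)*conj(0) + 3*(0)*conj(0)]
      = (1/12)[(24) + (-8) + (2) + (-6) + (0) + (0)] = 12/12 = 1
  <chi_rho, chi_6> = (1/12)[1*(12)*conj(2) + 1*(4)*conj(2) + 2*(1)*conj(-1) + 2*(3)*conj(-1) + 3*(4)*conj(0) + 3*(0)*conj(0)]
      = (1/12)[(24) + (8) + (-2) + (-6) + (0) + (0)] = 24/12 = 2
Dimension check: dim(rho) = sum (mult * dim) = 3*1 + 1*1 + 2*1 + 0*1 + 1*2 + 2*2 = 12 = chi_rho(e) = 12.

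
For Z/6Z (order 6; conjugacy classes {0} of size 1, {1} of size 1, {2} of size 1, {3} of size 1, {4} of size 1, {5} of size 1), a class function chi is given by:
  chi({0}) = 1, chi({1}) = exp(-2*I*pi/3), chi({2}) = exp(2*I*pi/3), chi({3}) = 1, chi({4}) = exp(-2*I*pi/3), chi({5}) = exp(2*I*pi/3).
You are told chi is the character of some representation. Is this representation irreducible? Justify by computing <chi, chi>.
Irreducible: <chi, chi> = 1.

Argument: <chi, chi> = (1/|G|) sum_C |C| * |chi(C)|^2 = (1/6)[1*|1|^2 + 1*|exp(-2*I*pi/3)|^2 + 1*|exp(2*I*pi/3)|^2 + 1*|1|^2 + 1*|exp(-2*I*pi/3)|^2 + 1*|exp(2*I*pi/3)|^2]
  = (1/6)[(1) + (1) + (1) + (1) + (1) + (1)] = 6/6 = 1.
(Exp terms are combined using exp(i*s)*conj(exp(i*t)) = exp(i*(s-t)), and sums of them are collapsed using the identity that for every m > 1 the m distinct m-th roots of unity sum to 0, e.g. 1 + exp(2*I*pi/3) + exp(-2*I*pi/3) = 0.)
A character is irreducible iff <chi, chi> = 1, so this representation is irreducible.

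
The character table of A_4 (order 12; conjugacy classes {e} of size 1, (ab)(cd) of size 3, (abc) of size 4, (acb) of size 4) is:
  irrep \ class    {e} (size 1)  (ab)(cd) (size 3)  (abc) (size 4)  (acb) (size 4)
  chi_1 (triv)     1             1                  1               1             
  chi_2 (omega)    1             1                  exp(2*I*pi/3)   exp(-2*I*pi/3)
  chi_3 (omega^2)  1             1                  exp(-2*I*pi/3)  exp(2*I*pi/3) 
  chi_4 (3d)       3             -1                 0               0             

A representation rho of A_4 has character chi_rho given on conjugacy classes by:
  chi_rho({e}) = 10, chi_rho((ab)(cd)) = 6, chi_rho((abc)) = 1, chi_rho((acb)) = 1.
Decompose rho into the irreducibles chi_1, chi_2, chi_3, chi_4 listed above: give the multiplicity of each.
Multiplicities: chi_1: 3, chi_2: 2, chi_3: 2, chi_4: 1.

Argument: Use <chi_rho, chi> = (1/|G|) sum_C |C| * chi_rho(C) * conj(chi(C)) with |G| = 12 for each irreducible chi in the table:
  <chi_rho, chi_1> = (1/12)[1*(10)*conj(1) + 3*(6)*conj(1) + 4*(1)*conj(1) + 4*(1)*conj(1)]
      = (1/12)[(10) + (18) + (4) + (4)] = 36/12 = 3
  <chi_rho, chi_2> = (1/12)[1*(10)*conj(1) + 3*(6)*conj(1) + 4*(1)*conj(exp(2*I*pi/3)) + 4*(1)*conj(exp(-2*I*pi/3))]
      = (1/12)[(10) + (18) + (8 + 12*exp(-2*I*pi/3) + 8*exp(2*I*pi/3)) + (8 + 8*exp(-2*I*pi/3) + 12*exp(2*I*pi/3))] = 24/12 = 2
  <chi_rho, chi_3> = (1/12)[1*(10)*conj(1) + 3*(6)*conj(1) + 4*(1)*conj(exp(-2*I*pi/3)) + 4*(1)*conj(exp(2*I*pi/3))]
      = (1/12)[(10) + (18) + (8 + 8*exp(-2*I*pi/3) + 12*exp(2*I*pi/3)) + (8 + 12*exp(-2*I*pi/3) + 8*exp(2*I*pi/3))] = 24/12 = 2
  <chi_rho, chi_4> = (1/12)[1*(10)*conj(3) + 3*(6)*conj(-1) + 4*(1)*conj(0) + 4*(1)*conj(0)]
      = (1/12)[(30) + (-18) + (0) + (0)] = 12/12 = 1
(Exp terms are combined using exp(i*s)*conj(exp(i*t)) = exp(i*(s-t)), and sums of them are collapsed using the identity that for every m > 1 the m distinct m-th roots of unity sum to 0, e.g. 1 + exp(2*I*pi/3) + exp(-2*I*pi/3) = 0.)
Dimension check: dim(rho) = sum (mult * dim) = 3*1 + 2*1 + 2*1 + 1*3 = 10 = chi_rho(e) = 10.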